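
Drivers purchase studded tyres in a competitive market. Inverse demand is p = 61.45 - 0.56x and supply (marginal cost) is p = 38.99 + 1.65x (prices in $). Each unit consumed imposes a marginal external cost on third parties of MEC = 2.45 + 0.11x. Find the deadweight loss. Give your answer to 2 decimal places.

Market equilibrium (private): 38.99 + 1.65x = 61.45 - 0.56x → x_m = 10.1629.
Social marginal benefit = demand − MEC = 59.00 - 0.67x.
Set SMB = MC: 59.00 - 0.67x = 38.99 + 1.65x → x* = 8.6250.
The welfare-loss triangle has base |x_m − x*| and height MEC(x_m) (the vertical gap between SMB and MC is zero at x* and MEC at x_m).
DWL = ½ × 1.5379 × 3.5679 = 2.7435.

DWL = $2.74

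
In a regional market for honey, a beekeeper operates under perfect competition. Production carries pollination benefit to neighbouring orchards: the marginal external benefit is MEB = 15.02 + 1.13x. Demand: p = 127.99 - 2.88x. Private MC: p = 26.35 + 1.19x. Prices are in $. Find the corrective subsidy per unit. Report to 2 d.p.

Social marginal cost = private MC − MEB = 11.33 + 0.06x.
Set SMC = demand: 11.33 + 0.06x = 127.99 - 2.88x → x* = 39.6803.
The Pigouvian subsidy equals MEB at x*: 15.02 + 1.13×39.6803 = 59.8587.

subsidy = $59.86 per unit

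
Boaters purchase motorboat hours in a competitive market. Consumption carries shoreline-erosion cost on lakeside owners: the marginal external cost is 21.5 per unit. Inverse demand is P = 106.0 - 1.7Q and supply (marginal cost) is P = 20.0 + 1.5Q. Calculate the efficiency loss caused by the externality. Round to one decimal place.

DWL = 72.2

Market equilibrium (private): 20.0 + 1.5Q = 106.0 - 1.7Q → Q_m = 26.8750.
Social marginal benefit = demand − MEC = 84.5 - 1.7Q.
Set SMB = MC: 84.5 - 1.7Q = 20.0 + 1.5Q → Q* = 20.1563.
The welfare-loss triangle has base |Q_m − Q*| and height MEC(Q_m) (the vertical gap between SMB and MC is zero at Q* and MEC at Q_m).
DWL = ½ × 6.7187 × 21.5000 = 72.2260.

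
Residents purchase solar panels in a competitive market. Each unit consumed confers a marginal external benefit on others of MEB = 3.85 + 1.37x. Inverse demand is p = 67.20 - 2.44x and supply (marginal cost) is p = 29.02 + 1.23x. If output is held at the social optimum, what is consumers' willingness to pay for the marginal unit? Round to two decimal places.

Social marginal benefit = demand + MEB = 71.05 - 1.07x.
Set SMB = MC: 71.05 - 1.07x = 29.02 + 1.23x → x* = 18.2739.
Consumer price on the demand curve at x*: 67.20 − 2.44×18.2739 = 22.6117.

P = 22.61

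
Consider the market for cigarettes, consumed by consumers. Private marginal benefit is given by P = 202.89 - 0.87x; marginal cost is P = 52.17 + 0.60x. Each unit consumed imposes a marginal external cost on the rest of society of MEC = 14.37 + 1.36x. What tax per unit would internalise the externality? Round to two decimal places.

Social marginal benefit = demand − MEC = 188.52 - 2.23x.
Set SMB = MC: 188.52 - 2.23x = 52.17 + 0.60x → x* = 48.1802.
The Pigouvian tax equals MEC at x*: 14.37 + 1.36×48.1802 = 79.8951.

tax = 79.90 per unit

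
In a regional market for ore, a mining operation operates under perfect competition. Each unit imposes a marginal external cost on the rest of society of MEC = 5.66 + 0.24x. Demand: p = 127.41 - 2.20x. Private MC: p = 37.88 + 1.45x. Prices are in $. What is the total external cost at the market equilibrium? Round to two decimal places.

Market equilibrium (private): 37.88 + 1.45x = 127.41 - 2.20x → x_m = 24.5288.
Total external cost = ∫₀^{x_m} (5.66 + 0.24x) dx = 5.66×24.5288 + ½×0.24×24.5288² = 211.0325.

$211.03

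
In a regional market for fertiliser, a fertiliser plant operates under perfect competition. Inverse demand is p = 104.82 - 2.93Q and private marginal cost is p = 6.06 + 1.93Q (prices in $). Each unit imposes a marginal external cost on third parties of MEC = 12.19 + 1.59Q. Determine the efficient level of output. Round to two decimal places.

Q* = 13.42

Social marginal cost = private MC + MEC = 18.25 + 3.52Q.
Set SMC = demand: 18.25 + 3.52Q = 104.82 - 2.93Q → Q* = 13.4217.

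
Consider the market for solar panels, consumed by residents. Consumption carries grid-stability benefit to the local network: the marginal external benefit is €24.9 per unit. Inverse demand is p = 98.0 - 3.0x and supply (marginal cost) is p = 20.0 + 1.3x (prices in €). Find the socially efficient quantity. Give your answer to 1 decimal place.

x* = 23.9

Social marginal benefit = demand + MEB = 122.9 - 3.0x.
Set SMB = MC: 122.9 - 3.0x = 20.0 + 1.3x → x* = 23.9302.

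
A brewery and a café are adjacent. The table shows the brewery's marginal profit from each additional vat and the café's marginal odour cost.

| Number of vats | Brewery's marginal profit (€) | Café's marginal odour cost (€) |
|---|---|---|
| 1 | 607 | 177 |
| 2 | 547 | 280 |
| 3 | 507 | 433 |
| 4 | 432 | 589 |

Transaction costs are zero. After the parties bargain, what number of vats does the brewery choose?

3

Bargaining reaches the level where marginal profit last exceeds marginal odour cost.
That holds through level 3 (507 ≥ 433) but not at 4 (432 < 589).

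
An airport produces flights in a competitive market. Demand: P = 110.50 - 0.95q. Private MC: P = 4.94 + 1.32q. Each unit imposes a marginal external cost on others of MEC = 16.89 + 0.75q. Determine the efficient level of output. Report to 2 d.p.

Social marginal cost = private MC + MEC = 21.83 + 2.07q.
Set SMC = demand: 21.83 + 2.07q = 110.50 - 0.95q → q* = 29.3609.

q* = 29.36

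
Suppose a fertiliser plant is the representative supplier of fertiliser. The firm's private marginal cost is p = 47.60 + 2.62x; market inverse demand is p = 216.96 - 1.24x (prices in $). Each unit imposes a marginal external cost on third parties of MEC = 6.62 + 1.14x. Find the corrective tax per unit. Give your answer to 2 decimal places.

tax = $43.72 per unit

Social marginal cost = private MC + MEC = 54.22 + 3.76x.
Set SMC = demand: 54.22 + 3.76x = 216.96 - 1.24x → x* = 32.5480.
The Pigouvian tax equals MEC at x*: 6.62 + 1.14×32.5480 = 43.7247.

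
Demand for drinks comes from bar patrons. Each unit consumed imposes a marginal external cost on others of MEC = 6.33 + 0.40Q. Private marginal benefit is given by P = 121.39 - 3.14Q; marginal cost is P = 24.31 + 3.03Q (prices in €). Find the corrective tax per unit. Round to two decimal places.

tax = €11.86 per unit

Social marginal benefit = demand − MEC = 115.06 - 3.54Q.
Set SMB = MC: 115.06 - 3.54Q = 24.31 + 3.03Q → Q* = 13.8128.
The Pigouvian tax equals MEC at Q*: 6.33 + 0.40×13.8128 = 11.8551.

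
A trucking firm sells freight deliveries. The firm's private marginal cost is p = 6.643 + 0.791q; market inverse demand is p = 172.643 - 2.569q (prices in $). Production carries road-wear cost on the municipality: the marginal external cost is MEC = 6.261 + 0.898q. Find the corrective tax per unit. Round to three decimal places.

Social marginal cost = private MC + MEC = 12.904 + 1.689q.
Set SMC = demand: 12.904 + 1.689q = 172.643 - 2.569q → q* = 37.5150.
The Pigouvian tax equals MEC at q*: 6.261 + 0.898×37.5150 = 39.9495.

tax = $39.949 per unit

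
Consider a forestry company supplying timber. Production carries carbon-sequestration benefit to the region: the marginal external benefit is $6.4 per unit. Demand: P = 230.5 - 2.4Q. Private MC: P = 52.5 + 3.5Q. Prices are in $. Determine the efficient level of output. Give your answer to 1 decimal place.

Q* = 31.3

Social marginal cost = private MC − MEB = 46.1 + 3.5Q.
Set SMC = demand: 46.1 + 3.5Q = 230.5 - 2.4Q → Q* = 31.2542.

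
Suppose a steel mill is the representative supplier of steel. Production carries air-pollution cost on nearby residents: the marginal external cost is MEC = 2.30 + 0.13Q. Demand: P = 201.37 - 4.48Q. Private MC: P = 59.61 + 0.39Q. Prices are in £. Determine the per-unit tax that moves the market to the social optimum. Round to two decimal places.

Social marginal cost = private MC + MEC = 61.91 + 0.52Q.
Set SMC = demand: 61.91 + 0.52Q = 201.37 - 4.48Q → Q* = 27.8920.
The Pigouvian tax equals MEC at Q*: 2.30 + 0.13×27.8920 = 5.9260.

tax = £5.93 per unit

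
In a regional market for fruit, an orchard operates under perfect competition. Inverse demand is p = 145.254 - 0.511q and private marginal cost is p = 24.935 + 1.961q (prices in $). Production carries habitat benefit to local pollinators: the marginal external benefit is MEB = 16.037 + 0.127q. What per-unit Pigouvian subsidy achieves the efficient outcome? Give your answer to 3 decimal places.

subsidy = $23.422 per unit

Social marginal cost = private MC − MEB = 8.898 + 1.834q.
Set SMC = demand: 8.898 + 1.834q = 145.254 - 0.511q → q* = 58.1475.
The Pigouvian subsidy equals MEB at q*: 16.037 + 0.127×58.1475 = 23.4217.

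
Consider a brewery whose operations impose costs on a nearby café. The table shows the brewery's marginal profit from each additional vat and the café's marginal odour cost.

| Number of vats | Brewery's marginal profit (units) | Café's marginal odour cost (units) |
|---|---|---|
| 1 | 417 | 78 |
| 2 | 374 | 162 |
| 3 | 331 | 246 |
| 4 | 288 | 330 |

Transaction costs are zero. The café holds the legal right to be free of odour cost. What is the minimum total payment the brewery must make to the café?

Efficient level: marginal profit ≥ marginal odour cost through level 3, so k* = 3.
With the café holding the right, the brewery must at least compensate total damage at k*: 78 + 162 + 246 = 486.

486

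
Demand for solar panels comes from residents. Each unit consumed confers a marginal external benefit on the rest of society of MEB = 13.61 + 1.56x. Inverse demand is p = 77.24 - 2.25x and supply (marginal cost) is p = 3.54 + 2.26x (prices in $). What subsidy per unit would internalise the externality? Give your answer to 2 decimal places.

Social marginal benefit = demand + MEB = 90.85 - 0.69x.
Set SMB = MC: 90.85 - 0.69x = 3.54 + 2.26x → x* = 29.5966.
The Pigouvian subsidy equals MEB at x*: 13.61 + 1.56×29.5966 = 59.7807.

subsidy = $59.78 per unit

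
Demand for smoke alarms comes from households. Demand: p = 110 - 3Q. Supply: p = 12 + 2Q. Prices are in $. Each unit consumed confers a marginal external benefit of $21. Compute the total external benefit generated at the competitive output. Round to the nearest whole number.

$412

Market equilibrium (private): 12 + 2Q = 110 - 3Q → Q_m = 19.6000.
Total external benefit = MEB × Q_m = 21 × 19.6000 = 411.6000.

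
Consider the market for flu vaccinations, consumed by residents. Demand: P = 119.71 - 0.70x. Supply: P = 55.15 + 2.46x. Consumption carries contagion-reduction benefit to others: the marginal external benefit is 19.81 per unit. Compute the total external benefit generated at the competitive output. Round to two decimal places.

Market equilibrium (private): 55.15 + 2.46x = 119.71 - 0.70x → x_m = 20.4304.
Total external benefit = MEB × x_m = 19.81 × 20.4304 = 404.7262.

404.73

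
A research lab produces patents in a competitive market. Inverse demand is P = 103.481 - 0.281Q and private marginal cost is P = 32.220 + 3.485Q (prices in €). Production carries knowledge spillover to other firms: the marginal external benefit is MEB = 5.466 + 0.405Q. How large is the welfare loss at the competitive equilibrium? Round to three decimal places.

DWL = €25.645

Market equilibrium (private): 32.220 + 3.485Q = 103.481 - 0.281Q → Q_m = 18.9222.
Social marginal cost = private MC − MEB = 26.754 + 3.080Q.
Set SMC = demand: 26.754 + 3.080Q = 103.481 - 0.281Q → Q* = 22.8286.
Between Q* and Q_m the wedge demand − SMC runs linearly from 0 to MEB(Q_m), so the loss is a triangle.
DWL = ½ × 3.9064 × 13.1295 = 25.6445.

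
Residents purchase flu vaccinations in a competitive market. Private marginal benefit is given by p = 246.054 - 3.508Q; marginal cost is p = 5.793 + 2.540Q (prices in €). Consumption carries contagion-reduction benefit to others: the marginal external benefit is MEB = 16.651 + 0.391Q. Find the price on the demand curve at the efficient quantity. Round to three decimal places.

P = €86.739

Social marginal benefit = demand + MEB = 262.705 - 3.117Q.
Set SMB = MC: 262.705 - 3.117Q = 5.793 + 2.540Q → Q* = 45.4149.
Consumer price on the demand curve at Q*: 246.054 − 3.508×45.4149 = 86.7385.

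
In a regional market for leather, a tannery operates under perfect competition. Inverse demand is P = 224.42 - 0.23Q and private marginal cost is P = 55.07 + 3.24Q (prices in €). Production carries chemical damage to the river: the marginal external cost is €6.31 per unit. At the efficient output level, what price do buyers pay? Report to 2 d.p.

P = €213.61

Social marginal cost = private MC + MEC = 61.38 + 3.24Q.
Set SMC = demand: 61.38 + 3.24Q = 224.42 - 0.23Q → Q* = 46.9856.
Consumer price on the demand curve at Q*: 224.42 − 0.23×46.9856 = 213.6133.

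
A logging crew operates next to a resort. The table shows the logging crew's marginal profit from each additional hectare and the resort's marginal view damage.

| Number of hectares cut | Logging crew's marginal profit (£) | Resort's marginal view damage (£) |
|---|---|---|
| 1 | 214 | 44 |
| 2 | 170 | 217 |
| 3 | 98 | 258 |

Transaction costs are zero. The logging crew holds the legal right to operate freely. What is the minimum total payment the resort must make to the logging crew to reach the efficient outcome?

Left alone the logging crew would choose level 3 (marginal profit stays positive).
Efficient level: k* = 1 (marginal profit ≥ marginal view damage through 1).
The resort must at least cover the logging crew's forgone profit from cutting 3→1: 170 + 98 = 268.

£268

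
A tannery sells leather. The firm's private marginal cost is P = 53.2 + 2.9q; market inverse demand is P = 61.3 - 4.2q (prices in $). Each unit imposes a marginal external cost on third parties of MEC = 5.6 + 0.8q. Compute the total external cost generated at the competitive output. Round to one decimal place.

$6.9

Market equilibrium (private): 53.2 + 2.9q = 61.3 - 4.2q → q_m = 1.1408.
Total external cost = ∫₀^{q_m} (5.6 + 0.8q) dq = 5.6×1.1408 + ½×0.8×1.1408² = 6.9090.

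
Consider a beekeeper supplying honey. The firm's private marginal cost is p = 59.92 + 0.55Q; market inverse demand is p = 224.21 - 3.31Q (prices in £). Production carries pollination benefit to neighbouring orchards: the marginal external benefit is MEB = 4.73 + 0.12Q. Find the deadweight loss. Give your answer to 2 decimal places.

Market equilibrium (private): 59.92 + 0.55Q = 224.21 - 3.31Q → Q_m = 42.5622.
Social marginal cost = private MC − MEB = 55.19 + 0.43Q.
Set SMC = demand: 55.19 + 0.43Q = 224.21 - 3.31Q → Q* = 45.1925.
Between Q* and Q_m the wedge demand − SMC runs linearly from 0 to MEB(Q_m), so the loss is a triangle.
DWL = ½ × 2.6303 × 9.8375 = 12.9378.

DWL = £12.94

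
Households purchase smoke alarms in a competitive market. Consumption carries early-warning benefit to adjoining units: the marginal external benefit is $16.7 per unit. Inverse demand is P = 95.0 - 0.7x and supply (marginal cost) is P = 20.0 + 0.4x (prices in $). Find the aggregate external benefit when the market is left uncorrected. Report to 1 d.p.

Market equilibrium (private): 20.0 + 0.4x = 95.0 - 0.7x → x_m = 68.1818.
Total external benefit = MEB × x_m = 16.7 × 68.1818 = 1138.6361.

$1138.6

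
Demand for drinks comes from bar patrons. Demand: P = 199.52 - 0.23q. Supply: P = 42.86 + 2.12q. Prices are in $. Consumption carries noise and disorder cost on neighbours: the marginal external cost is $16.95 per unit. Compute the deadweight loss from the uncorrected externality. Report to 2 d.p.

DWL = $61.13

Market equilibrium (private): 42.86 + 2.12q = 199.52 - 0.23q → q_m = 66.6638.
Social marginal benefit = demand − MEC = 182.57 - 0.23q.
Set SMB = MC: 182.57 - 0.23q = 42.86 + 2.12q → q* = 59.4511.
Between q* and q_m the wedge MC − SMB runs linearly from 0 to MEC(q_m), so the loss is a triangle.
DWL = ½ × 7.2127 × 16.9500 = 61.1276.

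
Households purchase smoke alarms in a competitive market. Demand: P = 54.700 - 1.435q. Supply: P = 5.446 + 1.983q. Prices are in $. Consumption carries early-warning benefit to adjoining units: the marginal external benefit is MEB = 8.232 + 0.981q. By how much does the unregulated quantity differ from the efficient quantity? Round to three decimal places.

Market equilibrium (private): 5.446 + 1.983q = 54.700 - 1.435q → q_m = 14.4102.
Social marginal benefit = demand + MEB = 62.932 - 0.454q.
Set SMB = MC: 62.932 - 0.454q = 5.446 + 1.983q → q* = 23.5888.
Gap = |14.4102 − 23.5888| = 9.1786.

9.179 units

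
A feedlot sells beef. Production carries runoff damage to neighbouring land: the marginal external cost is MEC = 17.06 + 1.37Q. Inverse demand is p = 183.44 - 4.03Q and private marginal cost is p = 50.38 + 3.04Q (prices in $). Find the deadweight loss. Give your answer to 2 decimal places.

DWL = $108.74

Market equilibrium (private): 50.38 + 3.04Q = 183.44 - 4.03Q → Q_m = 18.8204.
Social marginal cost = private MC + MEC = 67.44 + 4.41Q.
Set SMC = demand: 67.44 + 4.41Q = 183.44 - 4.03Q → Q* = 13.7441.
Between Q* and Q_m the wedge SMC − demand runs linearly from 0 to MEC(Q_m), so the loss is a triangle.
DWL = ½ × 5.0763 × 42.8439 = 108.7442.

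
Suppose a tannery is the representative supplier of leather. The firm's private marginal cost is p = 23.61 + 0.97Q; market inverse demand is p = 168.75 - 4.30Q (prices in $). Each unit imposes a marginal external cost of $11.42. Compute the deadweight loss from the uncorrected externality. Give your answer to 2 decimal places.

Market equilibrium (private): 23.61 + 0.97Q = 168.75 - 4.30Q → Q_m = 27.5408.
Social marginal cost = private MC + MEC = 35.03 + 0.97Q.
Set SMC = demand: 35.03 + 0.97Q = 168.75 - 4.30Q → Q* = 25.3738.
The loss is the area between SMC and demand from Q* to Q_m; with linear curves that's a triangle of height MEC(Q_m).
DWL = ½ × 2.1670 × 11.4200 = 12.3736.

DWL = $12.37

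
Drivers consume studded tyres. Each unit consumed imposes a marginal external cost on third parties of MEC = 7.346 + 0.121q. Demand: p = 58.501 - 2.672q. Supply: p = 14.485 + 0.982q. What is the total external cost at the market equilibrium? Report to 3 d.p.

Market equilibrium (private): 14.485 + 0.982q = 58.501 - 2.672q → q_m = 12.0460.
Total external cost = ∫₀^{q_m} (7.346 + 0.121q) dq = 7.346×12.0460 + ½×0.121×12.0460² = 97.2688.

97.269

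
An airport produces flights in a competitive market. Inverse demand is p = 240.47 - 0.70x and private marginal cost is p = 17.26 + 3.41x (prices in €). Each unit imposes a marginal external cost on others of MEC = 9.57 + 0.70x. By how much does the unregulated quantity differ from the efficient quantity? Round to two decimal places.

Market equilibrium (private): 17.26 + 3.41x = 240.47 - 0.70x → x_m = 54.3090.
Social marginal cost = private MC + MEC = 26.83 + 4.11x.
Set SMC = demand: 26.83 + 4.11x = 240.47 - 0.70x → x* = 44.4158.
Gap = |54.3090 − 44.4158| = 9.8932.

9.89 units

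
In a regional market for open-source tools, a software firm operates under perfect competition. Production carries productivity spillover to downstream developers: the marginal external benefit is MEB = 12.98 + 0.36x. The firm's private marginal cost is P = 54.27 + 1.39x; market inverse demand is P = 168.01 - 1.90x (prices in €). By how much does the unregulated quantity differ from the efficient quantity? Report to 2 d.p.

8.68 units

Market equilibrium (private): 54.27 + 1.39x = 168.01 - 1.90x → x_m = 34.5714.
Social marginal cost = private MC − MEB = 41.29 + 1.03x.
Set SMC = demand: 41.29 + 1.03x = 168.01 - 1.90x → x* = 43.2491.
Gap = |34.5714 − 43.2491| = 8.6777.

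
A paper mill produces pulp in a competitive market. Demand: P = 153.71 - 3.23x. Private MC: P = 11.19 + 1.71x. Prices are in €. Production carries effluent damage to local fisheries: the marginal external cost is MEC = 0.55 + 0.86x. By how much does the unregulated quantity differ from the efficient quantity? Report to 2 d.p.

Market equilibrium (private): 11.19 + 1.71x = 153.71 - 3.23x → x_m = 28.8502.
Social marginal cost = private MC + MEC = 11.74 + 2.57x.
Set SMC = demand: 11.74 + 2.57x = 153.71 - 3.23x → x* = 24.4776.
Gap = |28.8502 − 24.4776| = 4.3726.

4.37 units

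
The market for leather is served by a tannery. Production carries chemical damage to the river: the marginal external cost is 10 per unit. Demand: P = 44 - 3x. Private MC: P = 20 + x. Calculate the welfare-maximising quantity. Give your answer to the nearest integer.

x* = 4

Social marginal cost = private MC + MEC = 30 + x.
Set SMC = demand: 30 + x = 44 - 3x → x* = 3.5000.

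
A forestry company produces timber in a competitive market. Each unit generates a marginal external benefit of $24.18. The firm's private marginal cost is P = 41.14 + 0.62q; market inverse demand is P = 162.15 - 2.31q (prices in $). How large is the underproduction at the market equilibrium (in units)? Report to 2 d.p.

8.25 units

Market equilibrium (private): 41.14 + 0.62q = 162.15 - 2.31q → q_m = 41.3003.
Social marginal cost = private MC − MEB = 16.96 + 0.62q.
Set SMC = demand: 16.96 + 0.62q = 162.15 - 2.31q → q* = 49.5529.
Gap = |41.3003 − 49.5529| = 8.2526.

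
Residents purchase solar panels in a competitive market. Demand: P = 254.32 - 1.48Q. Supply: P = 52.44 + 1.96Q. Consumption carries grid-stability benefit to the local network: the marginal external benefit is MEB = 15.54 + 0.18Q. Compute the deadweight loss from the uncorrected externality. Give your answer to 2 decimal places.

Market equilibrium (private): 52.44 + 1.96Q = 254.32 - 1.48Q → Q_m = 58.6860.
Social marginal benefit = demand + MEB = 269.86 - 1.30Q.
Set SMB = MC: 269.86 - 1.30Q = 52.44 + 1.96Q → Q* = 66.6933.
Between Q* and Q_m the wedge SMB − MC runs linearly from 0 to MEB(Q_m), so the loss is a triangle.
DWL = ½ × 8.0073 × 26.1035 = 104.5093.

DWL = 104.51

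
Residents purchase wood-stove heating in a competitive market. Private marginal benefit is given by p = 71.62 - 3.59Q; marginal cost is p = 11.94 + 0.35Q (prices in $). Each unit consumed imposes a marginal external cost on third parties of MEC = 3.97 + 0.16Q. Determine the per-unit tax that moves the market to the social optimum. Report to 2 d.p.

Social marginal benefit = demand − MEC = 67.65 - 3.75Q.
Set SMB = MC: 67.65 - 3.75Q = 11.94 + 0.35Q → Q* = 13.5878.
The Pigouvian tax equals MEC at Q*: 3.97 + 0.16×13.5878 = 6.1440.

tax = $6.14 per unit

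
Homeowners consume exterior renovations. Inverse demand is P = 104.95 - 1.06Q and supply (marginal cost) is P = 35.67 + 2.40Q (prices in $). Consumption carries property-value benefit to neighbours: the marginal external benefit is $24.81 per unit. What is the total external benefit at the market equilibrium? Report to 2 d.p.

Market equilibrium (private): 35.67 + 2.40Q = 104.95 - 1.06Q → Q_m = 20.0231.
Total external benefit = MEB × Q_m = 24.81 × 20.0231 = 496.7731.

$496.77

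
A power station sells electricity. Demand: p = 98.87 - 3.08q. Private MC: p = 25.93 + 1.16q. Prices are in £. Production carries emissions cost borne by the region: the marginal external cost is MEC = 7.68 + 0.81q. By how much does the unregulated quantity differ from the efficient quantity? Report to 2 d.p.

4.28 units

Market equilibrium (private): 25.93 + 1.16q = 98.87 - 3.08q → q_m = 17.2028.
Social marginal cost = private MC + MEC = 33.61 + 1.97q.
Set SMC = demand: 33.61 + 1.97q = 98.87 - 3.08q → q* = 12.9228.
Gap = |17.2028 − 12.9228| = 4.2800.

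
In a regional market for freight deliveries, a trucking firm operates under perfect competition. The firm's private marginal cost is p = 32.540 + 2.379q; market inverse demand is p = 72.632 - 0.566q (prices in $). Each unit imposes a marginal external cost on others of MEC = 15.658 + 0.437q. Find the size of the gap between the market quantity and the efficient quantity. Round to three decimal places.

Market equilibrium (private): 32.540 + 2.379q = 72.632 - 0.566q → q_m = 13.6136.
Social marginal cost = private MC + MEC = 48.198 + 2.816q.
Set SMC = demand: 48.198 + 2.816q = 72.632 - 0.566q → q* = 7.2247.
Gap = |13.6136 − 7.2247| = 6.3889.

6.389 units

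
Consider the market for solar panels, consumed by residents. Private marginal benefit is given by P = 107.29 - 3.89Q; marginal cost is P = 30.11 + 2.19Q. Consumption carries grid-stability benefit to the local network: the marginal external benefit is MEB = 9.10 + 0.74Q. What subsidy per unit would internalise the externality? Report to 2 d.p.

subsidy = 21.06 per unit

Social marginal benefit = demand + MEB = 116.39 - 3.15Q.
Set SMB = MC: 116.39 - 3.15Q = 30.11 + 2.19Q → Q* = 16.1573.
The Pigouvian subsidy equals MEB at Q*: 9.10 + 0.74×16.1573 = 21.0564.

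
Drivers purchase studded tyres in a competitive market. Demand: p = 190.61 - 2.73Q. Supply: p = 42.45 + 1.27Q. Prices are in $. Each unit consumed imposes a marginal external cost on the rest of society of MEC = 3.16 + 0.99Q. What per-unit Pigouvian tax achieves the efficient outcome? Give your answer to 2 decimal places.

Social marginal benefit = demand − MEC = 187.45 - 3.72Q.
Set SMB = MC: 187.45 - 3.72Q = 42.45 + 1.27Q → Q* = 29.0581.
The Pigouvian tax equals MEC at Q*: 3.16 + 0.99×29.0581 = 31.9275.

tax = $31.93 per unit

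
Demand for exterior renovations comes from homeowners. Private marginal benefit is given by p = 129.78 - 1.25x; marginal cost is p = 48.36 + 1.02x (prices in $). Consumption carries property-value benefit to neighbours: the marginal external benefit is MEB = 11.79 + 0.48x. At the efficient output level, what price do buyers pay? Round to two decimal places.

Social marginal benefit = demand + MEB = 141.57 - 0.77x.
Set SMB = MC: 141.57 - 0.77x = 48.36 + 1.02x → x* = 52.0726.
Consumer price on the demand curve at x*: 129.78 − 1.25×52.0726 = 64.6893.

P = $64.69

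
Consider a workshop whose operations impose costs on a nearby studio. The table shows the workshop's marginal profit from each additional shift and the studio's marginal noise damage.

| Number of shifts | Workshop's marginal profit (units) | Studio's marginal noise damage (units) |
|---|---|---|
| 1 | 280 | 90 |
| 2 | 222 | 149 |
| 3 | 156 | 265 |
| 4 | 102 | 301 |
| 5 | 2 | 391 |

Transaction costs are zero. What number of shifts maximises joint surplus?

2

Bargaining reaches the level where marginal profit last exceeds marginal noise damage.
That holds through level 2 (222 ≥ 149) but not at 3 (156 < 265).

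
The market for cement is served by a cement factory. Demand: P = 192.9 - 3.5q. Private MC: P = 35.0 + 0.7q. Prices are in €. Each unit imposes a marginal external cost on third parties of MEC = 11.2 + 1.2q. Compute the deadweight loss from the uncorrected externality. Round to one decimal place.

Market equilibrium (private): 35.0 + 0.7q = 192.9 - 3.5q → q_m = 37.5952.
Social marginal cost = private MC + MEC = 46.2 + 1.9q.
Set SMC = demand: 46.2 + 1.9q = 192.9 - 3.5q → q* = 27.1667.
The loss is the area between SMC and demand from q* to q_m; with linear curves that's a triangle of height MEC(q_m).
DWL = ½ × 10.4285 × 56.3143 = 293.6368.

DWL = €293.6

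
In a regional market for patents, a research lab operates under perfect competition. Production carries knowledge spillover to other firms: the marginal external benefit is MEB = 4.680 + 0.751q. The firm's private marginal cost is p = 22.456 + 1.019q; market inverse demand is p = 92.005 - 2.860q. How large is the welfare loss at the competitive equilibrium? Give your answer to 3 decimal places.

Market equilibrium (private): 22.456 + 1.019q = 92.005 - 2.860q → q_m = 17.9296.
Social marginal cost = private MC − MEB = 17.776 + 0.268q.
Set SMC = demand: 17.776 + 0.268q = 92.005 - 2.860q → q* = 23.7305.
The welfare-loss triangle has base |q_m − q*| and height MEB(q_m) (the vertical gap between SMC and demand is zero at q* and MEB at q_m).
DWL = ½ × 5.8009 × 18.1451 = 52.6290.

DWL = 52.629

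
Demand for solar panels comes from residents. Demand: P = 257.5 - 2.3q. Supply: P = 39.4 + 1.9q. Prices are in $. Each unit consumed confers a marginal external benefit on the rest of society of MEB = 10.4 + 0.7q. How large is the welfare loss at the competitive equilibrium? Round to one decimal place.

Market equilibrium (private): 39.4 + 1.9q = 257.5 - 2.3q → q_m = 51.9286.
Social marginal benefit = demand + MEB = 267.9 - 1.6q.
Set SMB = MC: 267.9 - 1.6q = 39.4 + 1.9q → q* = 65.2857.
Between q* and q_m the wedge SMB − MC runs linearly from 0 to MEB(q_m), so the loss is a triangle.
DWL = ½ × 13.3571 × 46.7500 = 312.2222.

DWL = $312.2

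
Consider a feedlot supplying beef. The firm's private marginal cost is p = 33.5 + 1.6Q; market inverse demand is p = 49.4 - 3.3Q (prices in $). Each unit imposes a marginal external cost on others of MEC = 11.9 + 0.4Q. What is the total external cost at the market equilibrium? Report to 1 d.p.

Market equilibrium (private): 33.5 + 1.6Q = 49.4 - 3.3Q → Q_m = 3.2449.
Total external cost = ∫₀^{Q_m} (11.9 + 0.4Q) dQ = 11.9×3.2449 + ½×0.4×3.2449² = 40.7202.

$40.7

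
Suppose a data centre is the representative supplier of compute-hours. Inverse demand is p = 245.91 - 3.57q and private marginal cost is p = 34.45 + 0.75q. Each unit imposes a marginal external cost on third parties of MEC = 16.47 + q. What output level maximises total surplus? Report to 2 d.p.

Social marginal cost = private MC + MEC = 50.92 + 1.75q.
Set SMC = demand: 50.92 + 1.75q = 245.91 - 3.57q → q* = 36.6523.

q* = 36.65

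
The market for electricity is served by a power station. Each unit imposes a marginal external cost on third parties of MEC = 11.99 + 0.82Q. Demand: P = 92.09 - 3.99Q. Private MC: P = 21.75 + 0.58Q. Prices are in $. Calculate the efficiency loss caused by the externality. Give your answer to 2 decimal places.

Market equilibrium (private): 21.75 + 0.58Q = 92.09 - 3.99Q → Q_m = 15.3917.
Social marginal cost = private MC + MEC = 33.74 + 1.40Q.
Set SMC = demand: 33.74 + 1.40Q = 92.09 - 3.99Q → Q* = 10.8256.
Height of the DWL triangle at Q_m is SMC(Q_m) − demand(Q_m) = MEC(Q_m) = 24.6112.
DWL = ½ × 4.5661 × 24.6112 = 56.1886.

DWL = $56.19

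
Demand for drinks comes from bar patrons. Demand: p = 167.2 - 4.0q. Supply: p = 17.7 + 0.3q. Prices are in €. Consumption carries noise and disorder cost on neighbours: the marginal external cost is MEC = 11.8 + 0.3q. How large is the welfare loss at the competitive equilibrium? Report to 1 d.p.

DWL = €53.7

Market equilibrium (private): 17.7 + 0.3q = 167.2 - 4.0q → q_m = 34.7674.
Social marginal benefit = demand − MEC = 155.4 - 4.3q.
Set SMB = MC: 155.4 - 4.3q = 17.7 + 0.3q → q* = 29.9348.
Between q* and q_m the wedge MC − SMB runs linearly from 0 to MEC(q_m), so the loss is a triangle.
DWL = ½ × 4.8326 × 22.2302 = 53.7148.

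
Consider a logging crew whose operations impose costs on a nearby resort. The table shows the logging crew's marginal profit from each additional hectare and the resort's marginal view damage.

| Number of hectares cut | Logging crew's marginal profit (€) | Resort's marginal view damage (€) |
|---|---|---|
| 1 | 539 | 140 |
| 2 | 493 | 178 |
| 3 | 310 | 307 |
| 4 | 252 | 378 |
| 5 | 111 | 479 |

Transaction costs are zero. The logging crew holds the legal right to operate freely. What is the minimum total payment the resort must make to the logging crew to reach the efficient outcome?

€363

Left alone the logging crew would choose level 5 (marginal profit stays positive).
Efficient level: k* = 3 (marginal profit ≥ marginal view damage through 3).
The resort must at least cover the logging crew's forgone profit from cutting 5→3: 252 + 111 = 363.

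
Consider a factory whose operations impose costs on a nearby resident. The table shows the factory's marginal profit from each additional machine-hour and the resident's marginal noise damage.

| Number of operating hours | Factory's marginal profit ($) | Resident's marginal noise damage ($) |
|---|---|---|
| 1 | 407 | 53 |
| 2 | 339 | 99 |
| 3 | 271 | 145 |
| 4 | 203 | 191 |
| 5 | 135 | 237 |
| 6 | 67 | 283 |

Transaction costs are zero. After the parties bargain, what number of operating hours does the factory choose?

4

Bargaining reaches the level where marginal profit last exceeds marginal noise damage.
That holds through level 4 (203 ≥ 191) but not at 5 (135 < 237).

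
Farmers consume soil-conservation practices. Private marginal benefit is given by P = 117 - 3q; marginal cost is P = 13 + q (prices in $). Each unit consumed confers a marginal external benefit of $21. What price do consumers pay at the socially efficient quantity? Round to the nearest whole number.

Social marginal benefit = demand + MEB = 138 - 3q.
Set SMB = MC: 138 - 3q = 13 + q → q* = 31.2500.
Consumer price on the demand curve at q*: 117 − 3×31.2500 = 23.2500.

P = $23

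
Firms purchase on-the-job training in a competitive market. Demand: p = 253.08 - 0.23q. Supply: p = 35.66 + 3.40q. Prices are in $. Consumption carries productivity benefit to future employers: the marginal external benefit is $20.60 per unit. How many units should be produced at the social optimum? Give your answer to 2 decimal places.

Social marginal benefit = demand + MEB = 273.68 - 0.23q.
Set SMB = MC: 273.68 - 0.23q = 35.66 + 3.40q → q* = 65.5702.

q* = 65.57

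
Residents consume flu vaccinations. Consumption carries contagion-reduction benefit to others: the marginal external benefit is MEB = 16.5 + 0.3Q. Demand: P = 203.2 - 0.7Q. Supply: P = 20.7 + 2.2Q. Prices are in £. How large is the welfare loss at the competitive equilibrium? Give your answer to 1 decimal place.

Market equilibrium (private): 20.7 + 2.2Q = 203.2 - 0.7Q → Q_m = 62.9310.
Social marginal benefit = demand + MEB = 219.7 - 0.4Q.
Set SMB = MC: 219.7 - 0.4Q = 20.7 + 2.2Q → Q* = 76.5385.
The welfare-loss triangle has base |Q_m − Q*| and height MEB(Q_m) (the vertical gap between SMB and MC is zero at Q* and MEB at Q_m).
DWL = ½ × 13.6075 × 35.3793 = 240.7119.

DWL = £240.7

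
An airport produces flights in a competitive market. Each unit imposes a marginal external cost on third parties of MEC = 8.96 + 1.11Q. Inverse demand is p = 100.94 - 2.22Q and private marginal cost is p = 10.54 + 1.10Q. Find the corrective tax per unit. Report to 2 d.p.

Social marginal cost = private MC + MEC = 19.50 + 2.21Q.
Set SMC = demand: 19.50 + 2.21Q = 100.94 - 2.22Q → Q* = 18.3837.
The Pigouvian tax equals MEC at Q*: 8.96 + 1.11×18.3837 = 29.3659.

tax = 29.37 per unit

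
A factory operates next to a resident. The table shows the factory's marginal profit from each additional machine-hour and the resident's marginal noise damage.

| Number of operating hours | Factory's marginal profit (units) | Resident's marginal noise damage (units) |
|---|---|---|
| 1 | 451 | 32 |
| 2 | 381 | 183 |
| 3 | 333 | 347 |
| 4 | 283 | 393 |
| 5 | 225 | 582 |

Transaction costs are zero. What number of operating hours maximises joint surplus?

2

Bargaining reaches the level where marginal profit last exceeds marginal noise damage.
That holds through level 2 (381 ≥ 183) but not at 3 (333 < 347).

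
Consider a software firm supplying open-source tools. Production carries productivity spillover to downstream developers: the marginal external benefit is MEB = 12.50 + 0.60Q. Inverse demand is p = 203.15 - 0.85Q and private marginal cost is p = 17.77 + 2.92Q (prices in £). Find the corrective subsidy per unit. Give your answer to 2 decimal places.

subsidy = £49.95 per unit

Social marginal cost = private MC − MEB = 5.27 + 2.32Q.
Set SMC = demand: 5.27 + 2.32Q = 203.15 - 0.85Q → Q* = 62.4227.
The Pigouvian subsidy equals MEB at Q*: 12.50 + 0.60×62.4227 = 49.9536.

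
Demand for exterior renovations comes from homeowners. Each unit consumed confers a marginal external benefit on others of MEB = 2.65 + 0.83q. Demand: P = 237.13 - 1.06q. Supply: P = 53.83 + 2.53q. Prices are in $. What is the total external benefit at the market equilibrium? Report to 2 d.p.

Market equilibrium (private): 53.83 + 2.53q = 237.13 - 1.06q → q_m = 51.0585.
Total external benefit = ∫₀^{q_m} (2.65 + 0.83q) dq = 2.65×51.0585 + ½×0.83×51.0585² = 1217.1978.

$1217.20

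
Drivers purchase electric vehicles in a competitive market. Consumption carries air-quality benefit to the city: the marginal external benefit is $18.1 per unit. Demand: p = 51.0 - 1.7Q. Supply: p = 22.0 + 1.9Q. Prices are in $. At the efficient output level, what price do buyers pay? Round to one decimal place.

Social marginal benefit = demand + MEB = 69.1 - 1.7Q.
Set SMB = MC: 69.1 - 1.7Q = 22.0 + 1.9Q → Q* = 13.0833.
Consumer price on the demand curve at Q*: 51.0 − 1.7×13.0833 = 28.7584.

P = $28.8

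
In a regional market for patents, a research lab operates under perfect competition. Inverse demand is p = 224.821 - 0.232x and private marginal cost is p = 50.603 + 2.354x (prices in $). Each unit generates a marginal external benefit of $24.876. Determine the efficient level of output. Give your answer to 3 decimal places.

x* = 76.989

Social marginal cost = private MC − MEB = 25.727 + 2.354x.
Set SMC = demand: 25.727 + 2.354x = 224.821 - 0.232x → x* = 76.9892.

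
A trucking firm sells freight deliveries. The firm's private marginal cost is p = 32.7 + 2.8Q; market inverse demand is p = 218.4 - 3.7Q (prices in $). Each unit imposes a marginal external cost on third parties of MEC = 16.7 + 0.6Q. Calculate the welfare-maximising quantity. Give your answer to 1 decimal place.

Social marginal cost = private MC + MEC = 49.4 + 3.4Q.
Set SMC = demand: 49.4 + 3.4Q = 218.4 - 3.7Q → Q* = 23.8028.

Q* = 23.8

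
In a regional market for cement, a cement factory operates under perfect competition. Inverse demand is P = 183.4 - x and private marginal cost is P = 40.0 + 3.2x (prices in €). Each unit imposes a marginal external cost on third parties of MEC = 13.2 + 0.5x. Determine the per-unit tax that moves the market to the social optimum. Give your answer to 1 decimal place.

Social marginal cost = private MC + MEC = 53.2 + 3.7x.
Set SMC = demand: 53.2 + 3.7x = 183.4 - x → x* = 27.7021.
The Pigouvian tax equals MEC at x*: 13.2 + 0.5×27.7021 = 27.0511.

tax = €27.1 per unit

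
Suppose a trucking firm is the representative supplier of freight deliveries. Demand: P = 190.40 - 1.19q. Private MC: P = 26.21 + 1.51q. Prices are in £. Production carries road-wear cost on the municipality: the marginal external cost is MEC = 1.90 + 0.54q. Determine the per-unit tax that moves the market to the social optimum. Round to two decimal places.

tax = £28.95 per unit

Social marginal cost = private MC + MEC = 28.11 + 2.05q.
Set SMC = demand: 28.11 + 2.05q = 190.40 - 1.19q → q* = 50.0895.
The Pigouvian tax equals MEC at q*: 1.90 + 0.54×50.0895 = 28.9483.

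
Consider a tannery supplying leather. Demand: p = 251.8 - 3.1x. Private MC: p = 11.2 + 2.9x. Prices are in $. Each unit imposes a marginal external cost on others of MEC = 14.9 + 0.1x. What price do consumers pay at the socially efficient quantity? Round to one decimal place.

Social marginal cost = private MC + MEC = 26.1 + 3.0x.
Set SMC = demand: 26.1 + 3.0x = 251.8 - 3.1x → x* = 37.0000.
Consumer price on the demand curve at x*: 251.8 − 3.1×37.0000 = 137.1000.

P = $137.1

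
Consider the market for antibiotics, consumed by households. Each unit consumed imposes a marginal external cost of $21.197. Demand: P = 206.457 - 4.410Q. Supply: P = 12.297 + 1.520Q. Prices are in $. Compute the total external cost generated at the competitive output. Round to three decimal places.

Market equilibrium (private): 12.297 + 1.520Q = 206.457 - 4.410Q → Q_m = 32.7420.
Total external cost = MEC × Q_m = 21.197 × 32.7420 = 694.0322.

$694.032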